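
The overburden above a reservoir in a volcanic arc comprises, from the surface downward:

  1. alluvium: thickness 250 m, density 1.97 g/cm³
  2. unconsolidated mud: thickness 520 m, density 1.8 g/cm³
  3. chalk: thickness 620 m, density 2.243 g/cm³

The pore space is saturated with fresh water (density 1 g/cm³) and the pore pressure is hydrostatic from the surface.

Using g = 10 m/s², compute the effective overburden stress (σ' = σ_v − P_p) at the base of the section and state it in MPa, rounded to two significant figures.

Overburden (lithostatic) stress σ_v:
alluvium: 1970 kg/m³ × 10 m/s² × 250 m = 4.925×10^6 Pa = 4.925 MPa
unconsolidated mud: 1800 kg/m³ × 10 m/s² × 520 m = 9.360×10^6 Pa = 9.360 MPa
chalk: 2243 kg/m³ × 10 m/s² × 620 m = 1.391×10^7 Pa = 13.91 MPa
Total = 4.925 + 9.360 + 13.91 = 28.192 MPa
Pore pressure P_p = 1000 kg/m³ × 10 m/s² × 1390 m = 1.390×10^7 Pa = 13.90 MPa
Effective stress σ' = σ_v − P_p = 28.19 − 13.90 = 14.292 MPa

14 MPa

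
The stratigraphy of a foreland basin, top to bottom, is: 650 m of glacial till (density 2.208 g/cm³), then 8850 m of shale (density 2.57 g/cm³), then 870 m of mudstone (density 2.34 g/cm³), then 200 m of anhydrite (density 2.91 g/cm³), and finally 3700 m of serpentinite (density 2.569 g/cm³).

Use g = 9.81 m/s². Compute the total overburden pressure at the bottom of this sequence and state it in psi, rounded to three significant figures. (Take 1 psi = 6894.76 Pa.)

51700 psi

glacial till: 2208 kg/m³ × 9.81 m/s² × 650 m = 1.408×10^7 Pa = 2042 psi
shale: 2570 kg/m³ × 9.81 m/s² × 8850 m = 2.231×10^8 Pa = 32361 psi
mudstone: 2340 kg/m³ × 9.81 m/s² × 870 m = 1.997×10^7 Pa = 2897 psi
anhydrite: 2910 kg/m³ × 9.81 m/s² × 200 m = 5.709×10^6 Pa = 828.1 psi
serpentinite: 2569 kg/m³ × 9.81 m/s² × 3700 m = 9.325×10^7 Pa = 13524 psi
Total = 2042 + 32361 + 2897 + 828.1 + 13524 = 51652 psi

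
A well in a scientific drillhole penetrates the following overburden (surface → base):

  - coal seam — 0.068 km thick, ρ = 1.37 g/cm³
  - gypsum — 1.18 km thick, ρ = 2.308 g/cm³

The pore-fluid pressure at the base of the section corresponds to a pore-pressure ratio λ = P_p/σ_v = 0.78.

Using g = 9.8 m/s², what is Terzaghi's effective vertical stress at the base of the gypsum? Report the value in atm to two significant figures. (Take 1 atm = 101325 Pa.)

60 atm

Overburden (lithostatic) stress σ_v:
coal seam: 1370 kg/m³ × 9.8 m/s² × 68 m = 9.130×10^5 Pa = 0.9130 MPa
gypsum: 2308 kg/m³ × 9.8 m/s² × 1180 m = 2.669×10^7 Pa = 26.69 MPa
Total = 0.9130 + 26.69 = 27.603 MPa
Pore pressure P_p = λ·σ_v = 0.78 × 27.60 MPa = 21.53 MPa
Effective stress σ' = σ_v − P_p = 27.60 − 21.53 = 6.0726 MPa = 59.932 atm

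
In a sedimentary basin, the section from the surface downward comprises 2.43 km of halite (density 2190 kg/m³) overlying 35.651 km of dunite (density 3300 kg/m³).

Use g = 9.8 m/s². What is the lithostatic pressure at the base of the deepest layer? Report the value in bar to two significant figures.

12000 bar

halite: 2190 kg/m³ × 9.8 m/s² × 2430 m = 5.215×10^7 Pa = 521.5 bar
dunite: 3300 kg/m³ × 9.8 m/s² × 35651 m = 1.153×10^9 Pa = 11530 bar
Total = 521.5 + 11530 = 12051 bar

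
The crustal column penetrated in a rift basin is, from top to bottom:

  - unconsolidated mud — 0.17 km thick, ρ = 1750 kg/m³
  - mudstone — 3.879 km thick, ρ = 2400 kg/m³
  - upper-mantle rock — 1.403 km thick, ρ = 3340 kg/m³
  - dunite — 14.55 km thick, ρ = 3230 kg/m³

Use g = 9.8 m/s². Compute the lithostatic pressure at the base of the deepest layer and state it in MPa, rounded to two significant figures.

600 MPa

unconsolidated mud: 1750 kg/m³ × 9.8 m/s² × 170 m = 2.916×10^6 Pa = 2.916 MPa
mudstone: 2400 kg/m³ × 9.8 m/s² × 3879 m = 9.123×10^7 Pa = 91.23 MPa
upper-mantle rock: 3340 kg/m³ × 9.8 m/s² × 1403 m = 4.592×10^7 Pa = 45.92 MPa
dunite: 3230 kg/m³ × 9.8 m/s² × 14550 m = 4.606×10^8 Pa = 460.6 MPa
Total = 2.916 + 91.23 + 45.92 + 460.6 = 600.64 MPa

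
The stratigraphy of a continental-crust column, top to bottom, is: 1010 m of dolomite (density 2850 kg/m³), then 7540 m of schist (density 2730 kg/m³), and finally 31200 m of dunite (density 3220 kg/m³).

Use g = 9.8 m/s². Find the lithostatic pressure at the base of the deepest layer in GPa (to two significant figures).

dolomite: 2850 kg/m³ × 9.8 m/s² × 1010 m = 2.821×10^7 Pa = 0.02821 GPa
schist: 2730 kg/m³ × 9.8 m/s² × 7540 m = 2.017×10^8 Pa = 0.2017 GPa
dunite: 3220 kg/m³ × 9.8 m/s² × 31200 m = 9.845×10^8 Pa = 0.9845 GPa
Total = 0.02821 + 0.2017 + 0.9845 = 1.2145 GPa

1.2 GPa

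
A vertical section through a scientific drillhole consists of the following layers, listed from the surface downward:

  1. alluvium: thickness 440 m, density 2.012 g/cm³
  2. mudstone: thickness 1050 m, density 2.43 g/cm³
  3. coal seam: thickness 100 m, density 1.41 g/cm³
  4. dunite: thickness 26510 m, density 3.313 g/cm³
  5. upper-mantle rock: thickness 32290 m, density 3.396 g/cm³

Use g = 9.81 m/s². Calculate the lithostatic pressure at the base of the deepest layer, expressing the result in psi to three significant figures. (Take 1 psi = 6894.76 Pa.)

286000 psi

alluvium: 2012 kg/m³ × 9.81 m/s² × 440 m = 8.685×10^6 Pa = 1260 psi
mudstone: 2430 kg/m³ × 9.81 m/s² × 1050 m = 2.503×10^7 Pa = 3630 psi
coal seam: 1410 kg/m³ × 9.81 m/s² × 100 m = 1.383×10^6 Pa = 200.6 psi
dunite: 3313 kg/m³ × 9.81 m/s² × 26510 m = 8.616×10^8 Pa = 1.250×10^5 psi
upper-mantle rock: 3396 kg/m³ × 9.81 m/s² × 32290 m = 1.076×10^9 Pa = 1.560×10^5 psi
Total = 1260 + 3630 + 200.6 + 1.250×10^5 + 1.560×10^5 = 2.8608×10^5 psi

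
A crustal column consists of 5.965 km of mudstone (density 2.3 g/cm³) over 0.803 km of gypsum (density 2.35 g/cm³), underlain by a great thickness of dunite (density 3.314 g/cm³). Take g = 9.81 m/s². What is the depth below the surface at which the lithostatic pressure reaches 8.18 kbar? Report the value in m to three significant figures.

27200 m

Pressure at base of upper layers: 2300×9.81×5965 + 2350×9.81×803 = 1.531×10^8 Pa = 1.531 kbar
Remaining pressure to be supplied by dunite: 8.180×10^8 − 1.531×10^8 = 6.649×10^8 Pa
Additional depth in dunite = 6.649×10^8 Pa / (3314 kg/m³ × 9.81 m/s²) = 20452 m
Total depth = 6768 m + 20452 m = 27220 m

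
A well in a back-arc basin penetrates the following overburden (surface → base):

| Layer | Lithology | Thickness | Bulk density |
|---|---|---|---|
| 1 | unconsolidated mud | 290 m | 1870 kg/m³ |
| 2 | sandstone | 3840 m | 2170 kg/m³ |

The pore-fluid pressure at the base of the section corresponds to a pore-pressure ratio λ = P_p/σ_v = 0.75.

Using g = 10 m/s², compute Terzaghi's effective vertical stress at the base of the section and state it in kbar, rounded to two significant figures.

Overburden (lithostatic) stress σ_v:
unconsolidated mud: 1870 kg/m³ × 10 m/s² × 290 m = 5.423×10^6 Pa = 5.423 MPa
sandstone: 2170 kg/m³ × 10 m/s² × 3840 m = 8.333×10^7 Pa = 83.33 MPa
Total = 5.423 + 83.33 = 88.751 MPa
Pore pressure P_p = λ·σ_v = 0.75 × 88.75 MPa = 66.56 MPa
Effective stress σ' = σ_v − P_p = 88.75 − 66.56 = 22.188 MPa = 0.22188 kbar

0.22 kbar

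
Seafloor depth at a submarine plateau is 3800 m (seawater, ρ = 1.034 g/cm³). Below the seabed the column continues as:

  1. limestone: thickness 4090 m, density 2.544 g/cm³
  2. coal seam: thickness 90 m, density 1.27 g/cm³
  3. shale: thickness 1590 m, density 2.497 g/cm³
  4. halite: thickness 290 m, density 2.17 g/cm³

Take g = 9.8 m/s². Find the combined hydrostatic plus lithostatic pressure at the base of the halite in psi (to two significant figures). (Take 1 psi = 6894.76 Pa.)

27000 psi

seawater: 1034 kg/m³ × 9.8 m/s² × 3800 m = 3.851×10^7 Pa = 5585 psi
limestone: 2544 kg/m³ × 9.8 m/s² × 4090 m = 1.020×10^8 Pa = 14789 psi
coal seam: 1270 kg/m³ × 9.8 m/s² × 90 m = 1.120×10^6 Pa = 162.5 psi
shale: 2497 kg/m³ × 9.8 m/s² × 1590 m = 3.891×10^7 Pa = 5643 psi
halite: 2170 kg/m³ × 9.8 m/s² × 290 m = 6.167×10^6 Pa = 894.5 psi
Total = 5585 + 14789 + 162.5 + 5643 + 894.5 = 27074 psi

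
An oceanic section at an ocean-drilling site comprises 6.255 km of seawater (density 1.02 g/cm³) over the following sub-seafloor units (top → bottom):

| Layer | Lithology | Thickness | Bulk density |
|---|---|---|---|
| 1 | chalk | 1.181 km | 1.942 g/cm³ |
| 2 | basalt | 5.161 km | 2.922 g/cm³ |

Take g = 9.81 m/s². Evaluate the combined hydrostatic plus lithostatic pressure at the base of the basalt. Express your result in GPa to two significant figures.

0.23 GPa

seawater: 1020 kg/m³ × 9.81 m/s² × 6255 m = 6.259×10^7 Pa = 0.06259 GPa
chalk: 1942 kg/m³ × 9.81 m/s² × 1181 m = 2.250×10^7 Pa = 0.02250 GPa
basalt: 2922 kg/m³ × 9.81 m/s² × 5161 m = 1.479×10^8 Pa = 0.1479 GPa
Total = 0.06259 + 0.02250 + 0.1479 = 0.23303 GPa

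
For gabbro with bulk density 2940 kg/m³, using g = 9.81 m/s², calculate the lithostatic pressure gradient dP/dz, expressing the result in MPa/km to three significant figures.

28.8 MPa/km

dP/dz = ρg = 2940 kg/m³ × 9.81 m/s² = 28841 Pa/m
= 28841 Pa/m × (1 MPa/km / 1000.0 Pa/m) = 28.841 MPa/km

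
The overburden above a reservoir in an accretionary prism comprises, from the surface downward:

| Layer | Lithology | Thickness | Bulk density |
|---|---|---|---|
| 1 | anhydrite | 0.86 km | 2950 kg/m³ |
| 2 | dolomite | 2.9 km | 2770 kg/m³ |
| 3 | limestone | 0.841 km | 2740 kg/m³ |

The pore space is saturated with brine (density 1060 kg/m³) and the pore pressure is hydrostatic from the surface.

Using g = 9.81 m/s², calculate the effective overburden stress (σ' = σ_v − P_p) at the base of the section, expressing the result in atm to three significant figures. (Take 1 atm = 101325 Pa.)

774 atm

Overburden (lithostatic) stress σ_v:
anhydrite: 2950 kg/m³ × 9.81 m/s² × 860 m = 2.489×10^7 Pa = 24.89 MPa
dolomite: 2770 kg/m³ × 9.81 m/s² × 2900 m = 7.880×10^7 Pa = 78.80 MPa
limestone: 2740 kg/m³ × 9.81 m/s² × 841 m = 2.261×10^7 Pa = 22.61 MPa
Total = 24.89 + 78.80 + 22.61 = 126.30 MPa
Pore pressure P_p = 1060 kg/m³ × 9.81 m/s² × 4601 m = 4.784×10^7 Pa = 47.84 MPa
Effective stress σ' = σ_v − P_p = 126.3 − 47.84 = 78.453 MPa = 774.27 atm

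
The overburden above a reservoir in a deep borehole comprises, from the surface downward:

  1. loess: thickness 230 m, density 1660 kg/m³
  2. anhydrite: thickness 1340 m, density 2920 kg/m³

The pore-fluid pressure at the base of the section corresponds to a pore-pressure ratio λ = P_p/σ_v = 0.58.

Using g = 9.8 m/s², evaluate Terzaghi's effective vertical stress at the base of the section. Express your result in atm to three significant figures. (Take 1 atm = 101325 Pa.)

Overburden (lithostatic) stress σ_v:
loess: 1660 kg/m³ × 9.8 m/s² × 230 m = 3.742×10^6 Pa = 3.742 MPa
anhydrite: 2920 kg/m³ × 9.8 m/s² × 1340 m = 3.835×10^7 Pa = 38.35 MPa
Total = 3.742 + 38.35 = 42.087 MPa
Pore pressure P_p = λ·σ_v = 0.58 × 42.09 MPa = 24.41 MPa
Effective stress σ' = σ_v − P_p = 42.09 − 24.41 = 17.677 MPa = 174.45 atm

174 atm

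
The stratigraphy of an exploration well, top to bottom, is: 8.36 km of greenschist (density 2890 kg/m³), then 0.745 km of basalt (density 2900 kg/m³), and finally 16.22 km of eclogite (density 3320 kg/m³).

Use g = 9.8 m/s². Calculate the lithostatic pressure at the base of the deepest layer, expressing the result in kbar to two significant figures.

greenschist: 2890 kg/m³ × 9.8 m/s² × 8360 m = 2.368×10^8 Pa = 2.368 kbar
basalt: 2900 kg/m³ × 9.8 m/s² × 745 m = 2.117×10^7 Pa = 0.2117 kbar
eclogite: 3320 kg/m³ × 9.8 m/s² × 16220 m = 5.277×10^8 Pa = 5.277 kbar
Total = 2.368 + 0.2117 + 5.277 = 7.8568 kbar

7.9 kbar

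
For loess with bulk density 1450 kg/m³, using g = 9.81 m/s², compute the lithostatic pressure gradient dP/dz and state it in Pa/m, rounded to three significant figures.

14200 Pa/m

dP/dz = ρg = 1450 kg/m³ × 9.81 m/s² = 14224 Pa/m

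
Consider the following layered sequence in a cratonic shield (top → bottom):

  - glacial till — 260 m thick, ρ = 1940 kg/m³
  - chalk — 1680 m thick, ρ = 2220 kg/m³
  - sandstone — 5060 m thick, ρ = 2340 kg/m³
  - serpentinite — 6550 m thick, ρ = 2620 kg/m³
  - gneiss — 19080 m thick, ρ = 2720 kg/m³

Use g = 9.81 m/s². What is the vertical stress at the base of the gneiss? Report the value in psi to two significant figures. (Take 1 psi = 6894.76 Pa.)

120000 psi

glacial till: 1940 kg/m³ × 9.81 m/s² × 260 m = 4.948×10^6 Pa = 717.7 psi
chalk: 2220 kg/m³ × 9.81 m/s² × 1680 m = 3.659×10^7 Pa = 5307 psi
sandstone: 2340 kg/m³ × 9.81 m/s² × 5060 m = 1.162×10^8 Pa = 16847 psi
serpentinite: 2620 kg/m³ × 9.81 m/s² × 6550 m = 1.683×10^8 Pa = 24417 psi
gneiss: 2720 kg/m³ × 9.81 m/s² × 19080 m = 5.091×10^8 Pa = 73841 psi
Total = 717.7 + 5307 + 16847 + 24417 + 73841 = 1.2113×10^5 psi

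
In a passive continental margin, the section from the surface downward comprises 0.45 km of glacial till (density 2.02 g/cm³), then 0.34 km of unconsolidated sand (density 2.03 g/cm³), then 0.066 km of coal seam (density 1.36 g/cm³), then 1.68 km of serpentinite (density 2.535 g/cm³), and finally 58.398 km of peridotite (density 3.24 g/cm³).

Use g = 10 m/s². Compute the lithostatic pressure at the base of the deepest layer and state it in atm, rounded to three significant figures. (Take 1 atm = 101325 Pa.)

19300 atm

glacial till: 2020 kg/m³ × 10 m/s² × 450 m = 9.090×10^6 Pa = 89.71 atm
unconsolidated sand: 2030 kg/m³ × 10 m/s² × 340 m = 6.902×10^6 Pa = 68.12 atm
coal seam: 1360 kg/m³ × 10 m/s² × 66 m = 8.976×10^5 Pa = 8.859 atm
serpentinite: 2535 kg/m³ × 10 m/s² × 1680 m = 4.259×10^7 Pa = 420.3 atm
peridotite: 3240 kg/m³ × 10 m/s² × 58398 m = 1.892×10^9 Pa = 18674 atm
Total = 89.71 + 68.12 + 8.859 + 420.3 + 18674 = 19261 atm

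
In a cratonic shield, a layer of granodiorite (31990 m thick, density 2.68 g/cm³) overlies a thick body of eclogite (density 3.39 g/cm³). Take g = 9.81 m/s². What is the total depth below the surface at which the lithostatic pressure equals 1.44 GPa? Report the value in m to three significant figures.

50000 m

Pressure at base of upper layers: 2680×9.81×31990 = 8.410×10^8 Pa = 0.8410 GPa
Remaining pressure to be supplied by eclogite: 1.440×10^9 − 8.410×10^8 = 5.990×10^8 Pa
Additional depth in eclogite = 5.990×10^8 Pa / (3390 kg/m³ × 9.81 m/s²) = 18011 m
Total depth = 31990 m + 18011 m = 50001 m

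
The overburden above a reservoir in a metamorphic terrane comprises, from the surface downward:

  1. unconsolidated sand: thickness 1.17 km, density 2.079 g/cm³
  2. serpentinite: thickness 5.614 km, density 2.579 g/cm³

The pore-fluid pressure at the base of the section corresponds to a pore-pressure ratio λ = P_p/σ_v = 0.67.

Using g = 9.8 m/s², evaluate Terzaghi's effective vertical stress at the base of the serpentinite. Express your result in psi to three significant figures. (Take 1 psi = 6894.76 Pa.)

Overburden (lithostatic) stress σ_v:
unconsolidated sand: 2079 kg/m³ × 9.8 m/s² × 1170 m = 2.384×10^7 Pa = 23.84 MPa
serpentinite: 2579 kg/m³ × 9.8 m/s² × 5614 m = 1.419×10^8 Pa = 141.9 MPa
Total = 23.84 + 141.9 = 165.73 MPa
Pore pressure P_p = λ·σ_v = 0.67 × 165.7 MPa = 111.0 MPa
Effective stress σ' = σ_v − P_p = 165.7 − 111.0 = 54.690 MPa = 7932.1 psi

7930 psi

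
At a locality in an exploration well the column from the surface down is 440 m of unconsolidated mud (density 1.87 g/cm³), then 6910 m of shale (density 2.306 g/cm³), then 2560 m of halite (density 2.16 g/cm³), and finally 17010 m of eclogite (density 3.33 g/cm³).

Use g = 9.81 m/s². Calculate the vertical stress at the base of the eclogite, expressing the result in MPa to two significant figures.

770 MPa

unconsolidated mud: 1870 kg/m³ × 9.81 m/s² × 440 m = 8.072×10^6 Pa = 8.072 MPa
shale: 2306 kg/m³ × 9.81 m/s² × 6910 m = 1.563×10^8 Pa = 156.3 MPa
halite: 2160 kg/m³ × 9.81 m/s² × 2560 m = 5.425×10^7 Pa = 54.25 MPa
eclogite: 3330 kg/m³ × 9.81 m/s² × 17010 m = 5.557×10^8 Pa = 555.7 MPa
Total = 8.072 + 156.3 + 54.25 + 555.7 = 774.30 MPa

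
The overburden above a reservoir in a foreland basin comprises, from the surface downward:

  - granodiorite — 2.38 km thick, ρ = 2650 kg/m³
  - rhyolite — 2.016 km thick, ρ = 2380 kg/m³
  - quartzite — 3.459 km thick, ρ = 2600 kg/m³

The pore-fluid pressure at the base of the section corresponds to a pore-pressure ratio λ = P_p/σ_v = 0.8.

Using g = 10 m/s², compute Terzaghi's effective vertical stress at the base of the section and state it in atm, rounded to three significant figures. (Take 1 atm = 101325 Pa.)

397 atm

Overburden (lithostatic) stress σ_v:
granodiorite: 2650 kg/m³ × 10 m/s² × 2380 m = 6.307×10^7 Pa = 63.07 MPa
rhyolite: 2380 kg/m³ × 10 m/s² × 2016 m = 4.798×10^7 Pa = 47.98 MPa
quartzite: 2600 kg/m³ × 10 m/s² × 3459 m = 8.993×10^7 Pa = 89.93 MPa
Total = 63.07 + 47.98 + 89.93 = 200.98 MPa
Pore pressure P_p = λ·σ_v = 0.8 × 201.0 MPa = 160.8 MPa
Effective stress σ' = σ_v − P_p = 201.0 − 160.8 = 40.197 MPa = 396.71 atm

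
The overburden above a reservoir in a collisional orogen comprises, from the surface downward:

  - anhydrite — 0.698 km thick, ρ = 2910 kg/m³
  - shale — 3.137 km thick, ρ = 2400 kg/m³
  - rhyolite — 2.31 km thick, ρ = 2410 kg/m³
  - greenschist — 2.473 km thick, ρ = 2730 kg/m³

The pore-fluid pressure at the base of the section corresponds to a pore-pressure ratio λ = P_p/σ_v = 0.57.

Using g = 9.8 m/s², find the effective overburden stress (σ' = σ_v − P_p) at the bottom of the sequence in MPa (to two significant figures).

92 MPa

Overburden (lithostatic) stress σ_v:
anhydrite: 2910 kg/m³ × 9.8 m/s² × 698 m = 1.991×10^7 Pa = 19.91 MPa
shale: 2400 kg/m³ × 9.8 m/s² × 3137 m = 7.378×10^7 Pa = 73.78 MPa
rhyolite: 2410 kg/m³ × 9.8 m/s² × 2310 m = 5.456×10^7 Pa = 54.56 MPa
greenschist: 2730 kg/m³ × 9.8 m/s² × 2473 m = 6.616×10^7 Pa = 66.16 MPa
Total = 19.91 + 73.78 + 54.56 + 66.16 = 214.41 MPa
Pore pressure P_p = λ·σ_v = 0.57 × 214.4 MPa = 122.2 MPa
Effective stress σ' = σ_v − P_p = 214.4 − 122.2 = 92.195 MPa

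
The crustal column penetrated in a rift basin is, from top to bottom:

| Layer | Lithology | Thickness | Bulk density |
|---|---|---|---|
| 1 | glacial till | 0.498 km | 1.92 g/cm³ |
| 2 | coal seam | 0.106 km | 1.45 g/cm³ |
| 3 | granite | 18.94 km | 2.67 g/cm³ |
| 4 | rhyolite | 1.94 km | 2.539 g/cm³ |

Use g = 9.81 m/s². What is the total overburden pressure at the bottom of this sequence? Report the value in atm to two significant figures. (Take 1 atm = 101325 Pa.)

glacial till: 1920 kg/m³ × 9.81 m/s² × 498 m = 9.380×10^6 Pa = 92.57 atm
coal seam: 1450 kg/m³ × 9.81 m/s² × 106 m = 1.508×10^6 Pa = 14.88 atm
granite: 2670 kg/m³ × 9.81 m/s² × 18940 m = 4.961×10^8 Pa = 4896 atm
rhyolite: 2539 kg/m³ × 9.81 m/s² × 1940 m = 4.832×10^7 Pa = 476.9 atm
Total = 92.57 + 14.88 + 4896 + 476.9 = 5480.4 atm

5500 atm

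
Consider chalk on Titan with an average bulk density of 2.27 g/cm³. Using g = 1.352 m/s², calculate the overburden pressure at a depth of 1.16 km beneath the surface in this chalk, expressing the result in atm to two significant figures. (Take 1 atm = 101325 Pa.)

35 atm

chalk: 2270 kg/m³ × 1.352 m/s² × 1160 m = 3.560×10^6 Pa = 35.14 atm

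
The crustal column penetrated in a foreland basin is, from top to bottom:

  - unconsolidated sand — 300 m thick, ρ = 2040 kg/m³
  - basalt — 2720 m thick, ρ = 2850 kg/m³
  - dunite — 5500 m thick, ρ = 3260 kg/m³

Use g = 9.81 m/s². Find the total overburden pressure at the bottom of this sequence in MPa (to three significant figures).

unconsolidated sand: 2040 kg/m³ × 9.81 m/s² × 300 m = 6.004×10^6 Pa = 6.004 MPa
basalt: 2850 kg/m³ × 9.81 m/s² × 2720 m = 7.605×10^7 Pa = 76.05 MPa
dunite: 3260 kg/m³ × 9.81 m/s² × 5500 m = 1.759×10^8 Pa = 175.9 MPa
Total = 6.004 + 76.05 + 175.9 = 257.94 MPa

258 MPa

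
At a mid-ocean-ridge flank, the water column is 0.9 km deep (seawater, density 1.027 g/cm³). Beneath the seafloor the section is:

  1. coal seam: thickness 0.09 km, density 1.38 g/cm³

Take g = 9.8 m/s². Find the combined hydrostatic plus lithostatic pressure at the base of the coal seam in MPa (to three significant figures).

10.3 MPa

seawater: 1027 kg/m³ × 9.8 m/s² × 900 m = 9.058×10^6 Pa = 9.058 MPa
coal seam: 1380 kg/m³ × 9.8 m/s² × 90 m = 1.217×10^6 Pa = 1.217 MPa
Total = 9.058 + 1.217 = 10.275 MPa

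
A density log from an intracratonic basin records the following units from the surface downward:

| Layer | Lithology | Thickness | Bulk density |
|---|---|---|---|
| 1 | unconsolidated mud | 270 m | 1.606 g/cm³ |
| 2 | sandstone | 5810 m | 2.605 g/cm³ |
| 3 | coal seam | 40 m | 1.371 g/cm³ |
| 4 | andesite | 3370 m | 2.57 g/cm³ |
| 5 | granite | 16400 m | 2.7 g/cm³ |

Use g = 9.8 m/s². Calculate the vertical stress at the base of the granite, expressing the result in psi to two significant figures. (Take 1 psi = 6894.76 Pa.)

97000 psi

unconsolidated mud: 1606 kg/m³ × 9.8 m/s² × 270 m = 4.249×10^6 Pa = 616.3 psi
sandstone: 2605 kg/m³ × 9.8 m/s² × 5810 m = 1.483×10^8 Pa = 21513 psi
coal seam: 1371 kg/m³ × 9.8 m/s² × 40 m = 5.374×10^5 Pa = 77.95 psi
andesite: 2570 kg/m³ × 9.8 m/s² × 3370 m = 8.488×10^7 Pa = 12310 psi
granite: 2700 kg/m³ × 9.8 m/s² × 16400 m = 4.339×10^8 Pa = 62938 psi
Total = 616.3 + 21513 + 77.95 + 12310 + 62938 = 97455 psi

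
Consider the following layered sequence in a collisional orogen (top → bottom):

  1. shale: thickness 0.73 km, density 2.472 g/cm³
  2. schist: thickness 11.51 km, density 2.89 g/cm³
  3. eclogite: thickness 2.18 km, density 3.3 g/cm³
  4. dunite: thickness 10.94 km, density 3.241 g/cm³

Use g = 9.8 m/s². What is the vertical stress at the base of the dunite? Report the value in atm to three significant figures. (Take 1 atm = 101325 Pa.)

shale: 2472 kg/m³ × 9.8 m/s² × 730 m = 1.768×10^7 Pa = 174.5 atm
schist: 2890 kg/m³ × 9.8 m/s² × 11510 m = 3.260×10^8 Pa = 3217 atm
eclogite: 3300 kg/m³ × 9.8 m/s² × 2180 m = 7.050×10^7 Pa = 695.8 atm
dunite: 3241 kg/m³ × 9.8 m/s² × 10940 m = 3.475×10^8 Pa = 3429 atm
Total = 174.5 + 3217 + 695.8 + 3429 = 7516.9 atm

7520 atm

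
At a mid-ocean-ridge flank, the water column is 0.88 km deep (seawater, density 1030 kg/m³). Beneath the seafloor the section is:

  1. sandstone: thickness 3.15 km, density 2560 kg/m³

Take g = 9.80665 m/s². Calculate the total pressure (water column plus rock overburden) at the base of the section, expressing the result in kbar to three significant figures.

0.880 kbar

seawater: 1030 kg/m³ × 9.80665 m/s² × 880 m = 8.889×10^6 Pa = 0.08889 kbar
sandstone: 2560 kg/m³ × 9.80665 m/s² × 3150 m = 7.908×10^7 Pa = 0.7908 kbar
Total = 0.08889 + 0.7908 = 0.87970 kbar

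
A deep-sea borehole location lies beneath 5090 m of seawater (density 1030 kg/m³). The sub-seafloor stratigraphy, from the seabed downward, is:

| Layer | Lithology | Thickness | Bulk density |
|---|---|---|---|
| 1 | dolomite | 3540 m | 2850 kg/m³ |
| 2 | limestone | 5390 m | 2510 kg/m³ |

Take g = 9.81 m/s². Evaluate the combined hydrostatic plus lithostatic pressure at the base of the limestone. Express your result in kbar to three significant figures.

seawater: 1030 kg/m³ × 9.81 m/s² × 5090 m = 5.143×10^7 Pa = 0.5143 kbar
dolomite: 2850 kg/m³ × 9.81 m/s² × 3540 m = 9.897×10^7 Pa = 0.9897 kbar
limestone: 2510 kg/m³ × 9.81 m/s² × 5390 m = 1.327×10^8 Pa = 1.327 kbar
Total = 0.5143 + 0.9897 + 1.327 = 2.8312 kbar

2.83 kbar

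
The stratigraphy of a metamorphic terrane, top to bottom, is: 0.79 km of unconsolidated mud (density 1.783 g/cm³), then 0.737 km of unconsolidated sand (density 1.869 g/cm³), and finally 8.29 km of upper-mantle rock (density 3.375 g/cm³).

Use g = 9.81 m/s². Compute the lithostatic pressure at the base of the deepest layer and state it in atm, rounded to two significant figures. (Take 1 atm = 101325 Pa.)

unconsolidated mud: 1783 kg/m³ × 9.81 m/s² × 790 m = 1.382×10^7 Pa = 136.4 atm
unconsolidated sand: 1869 kg/m³ × 9.81 m/s² × 737 m = 1.351×10^7 Pa = 133.4 atm
upper-mantle rock: 3375 kg/m³ × 9.81 m/s² × 8290 m = 2.745×10^8 Pa = 2709 atm
Total = 136.4 + 133.4 + 2709 = 2978.6 atm

3000 atm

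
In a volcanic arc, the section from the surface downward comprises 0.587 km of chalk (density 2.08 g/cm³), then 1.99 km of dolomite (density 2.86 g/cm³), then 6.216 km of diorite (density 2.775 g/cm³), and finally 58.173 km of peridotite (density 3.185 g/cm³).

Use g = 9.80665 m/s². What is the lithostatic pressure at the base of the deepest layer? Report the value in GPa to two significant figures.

chalk: 2080 kg/m³ × 9.80665 m/s² × 587 m = 1.197×10^7 Pa = 0.01197 GPa
dolomite: 2860 kg/m³ × 9.80665 m/s² × 1990 m = 5.581×10^7 Pa = 0.05581 GPa
diorite: 2775 kg/m³ × 9.80665 m/s² × 6216 m = 1.692×10^8 Pa = 0.1692 GPa
peridotite: 3185 kg/m³ × 9.80665 m/s² × 58173 m = 1.817×10^9 Pa = 1.817 GPa
Total = 0.01197 + 0.05581 + 0.1692 + 1.817 = 2.0539 GPa

2.1 GPa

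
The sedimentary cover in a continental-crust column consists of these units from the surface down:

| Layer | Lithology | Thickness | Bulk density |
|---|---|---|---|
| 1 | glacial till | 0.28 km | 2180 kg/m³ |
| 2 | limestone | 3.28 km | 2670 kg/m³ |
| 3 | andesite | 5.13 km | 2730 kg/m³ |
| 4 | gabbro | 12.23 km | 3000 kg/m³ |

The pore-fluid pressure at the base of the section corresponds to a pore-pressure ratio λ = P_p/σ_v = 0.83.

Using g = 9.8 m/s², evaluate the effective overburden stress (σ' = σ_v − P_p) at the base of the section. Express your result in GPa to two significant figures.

0.10 GPa

Overburden (lithostatic) stress σ_v:
glacial till: 2180 kg/m³ × 9.8 m/s² × 280 m = 5.982×10^6 Pa = 5.982 MPa
limestone: 2670 kg/m³ × 9.8 m/s² × 3280 m = 8.582×10^7 Pa = 85.82 MPa
andesite: 2730 kg/m³ × 9.8 m/s² × 5130 m = 1.372×10^8 Pa = 137.2 MPa
gabbro: 3000 kg/m³ × 9.8 m/s² × 12230 m = 3.596×10^8 Pa = 359.6 MPa
Total = 5.982 + 85.82 + 137.2 + 359.6 = 588.62 MPa
Pore pressure P_p = λ·σ_v = 0.83 × 588.6 MPa = 488.6 MPa
Effective stress σ' = σ_v − P_p = 588.6 − 488.6 = 100.06 MPa = 0.10006 GPa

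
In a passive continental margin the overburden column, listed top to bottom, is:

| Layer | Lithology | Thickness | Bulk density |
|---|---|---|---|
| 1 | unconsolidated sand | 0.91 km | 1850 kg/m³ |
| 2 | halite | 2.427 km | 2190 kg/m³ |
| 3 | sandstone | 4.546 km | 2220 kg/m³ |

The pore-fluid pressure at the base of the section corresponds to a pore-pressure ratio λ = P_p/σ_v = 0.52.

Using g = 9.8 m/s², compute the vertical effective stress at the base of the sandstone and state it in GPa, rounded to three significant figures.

0.0804 GPa

Overburden (lithostatic) stress σ_v:
unconsolidated sand: 1850 kg/m³ × 9.8 m/s² × 910 m = 1.650×10^7 Pa = 16.50 MPa
halite: 2190 kg/m³ × 9.8 m/s² × 2427 m = 5.209×10^7 Pa = 52.09 MPa
sandstone: 2220 kg/m³ × 9.8 m/s² × 4546 m = 9.890×10^7 Pa = 98.90 MPa
Total = 16.50 + 52.09 + 98.90 = 167.49 MPa
Pore pressure P_p = λ·σ_v = 0.52 × 167.5 MPa = 87.09 MPa
Effective stress σ' = σ_v − P_p = 167.5 − 87.09 = 80.395 MPa = 0.080395 GPa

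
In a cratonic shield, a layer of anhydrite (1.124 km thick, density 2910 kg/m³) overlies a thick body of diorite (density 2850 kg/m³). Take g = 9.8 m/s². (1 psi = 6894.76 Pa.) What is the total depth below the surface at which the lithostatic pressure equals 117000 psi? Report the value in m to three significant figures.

Pressure at base of upper layers: 2910×9.8×1124 = 3.205×10^7 Pa = 4649 psi
Remaining pressure to be supplied by diorite: 8.067×10^8 − 3.205×10^7 = 7.746×10^8 Pa
Additional depth in diorite = 7.746×10^8 Pa / (2850 kg/m³ × 9.8 m/s²) = 27735 m
Total depth = 1124 m + 27735 m = 28859 m

28900 m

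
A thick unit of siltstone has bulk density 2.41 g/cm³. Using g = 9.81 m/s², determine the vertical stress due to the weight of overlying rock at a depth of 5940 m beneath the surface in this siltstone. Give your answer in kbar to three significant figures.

siltstone: 2410 kg/m³ × 9.81 m/s² × 5940 m = 1.404×10^8 Pa = 1.404 kbar

1.40 kbar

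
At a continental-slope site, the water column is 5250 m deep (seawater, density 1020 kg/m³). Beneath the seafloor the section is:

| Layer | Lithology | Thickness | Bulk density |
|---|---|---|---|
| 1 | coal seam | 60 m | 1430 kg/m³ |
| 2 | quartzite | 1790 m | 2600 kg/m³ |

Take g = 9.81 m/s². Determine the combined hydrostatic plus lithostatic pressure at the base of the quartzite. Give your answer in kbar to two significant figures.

0.99 kbar

seawater: 1020 kg/m³ × 9.81 m/s² × 5250 m = 5.253×10^7 Pa = 0.5253 kbar
coal seam: 1430 kg/m³ × 9.81 m/s² × 60 m = 8.417×10^5 Pa = 8.417×10^-3 kbar
quartzite: 2600 kg/m³ × 9.81 m/s² × 1790 m = 4.566×10^7 Pa = 0.4566 kbar
Total = 0.5253 + 8.417×10^-3 + 0.4566 = 0.99030 kbar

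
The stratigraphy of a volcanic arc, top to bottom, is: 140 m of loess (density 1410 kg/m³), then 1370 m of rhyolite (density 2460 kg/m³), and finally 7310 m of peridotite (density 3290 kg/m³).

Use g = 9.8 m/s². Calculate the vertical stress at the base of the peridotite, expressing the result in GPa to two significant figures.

0.27 GPa

loess: 1410 kg/m³ × 9.8 m/s² × 140 m = 1.935×10^6 Pa = 1.935×10^-3 GPa
rhyolite: 2460 kg/m³ × 9.8 m/s² × 1370 m = 3.303×10^7 Pa = 0.03303 GPa
peridotite: 3290 kg/m³ × 9.8 m/s² × 7310 m = 2.357×10^8 Pa = 0.2357 GPa
Total = 1.935×10^-3 + 0.03303 + 0.2357 = 0.27065 GPa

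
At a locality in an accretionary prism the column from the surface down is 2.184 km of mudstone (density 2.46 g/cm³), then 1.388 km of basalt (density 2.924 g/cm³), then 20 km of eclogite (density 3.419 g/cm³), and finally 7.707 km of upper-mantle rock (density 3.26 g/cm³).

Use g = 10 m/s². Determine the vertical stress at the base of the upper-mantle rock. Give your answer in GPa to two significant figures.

mudstone: 2460 kg/m³ × 10 m/s² × 2184 m = 5.373×10^7 Pa = 0.05373 GPa
basalt: 2924 kg/m³ × 10 m/s² × 1388 m = 4.059×10^7 Pa = 0.04059 GPa
eclogite: 3419 kg/m³ × 10 m/s² × 20000 m = 6.838×10^8 Pa = 0.6838 GPa
upper-mantle rock: 3260 kg/m³ × 10 m/s² × 7707 m = 2.512×10^8 Pa = 0.2512 GPa
Total = 0.05373 + 0.04059 + 0.6838 + 0.2512 = 1.0294 GPa

1.0 GPa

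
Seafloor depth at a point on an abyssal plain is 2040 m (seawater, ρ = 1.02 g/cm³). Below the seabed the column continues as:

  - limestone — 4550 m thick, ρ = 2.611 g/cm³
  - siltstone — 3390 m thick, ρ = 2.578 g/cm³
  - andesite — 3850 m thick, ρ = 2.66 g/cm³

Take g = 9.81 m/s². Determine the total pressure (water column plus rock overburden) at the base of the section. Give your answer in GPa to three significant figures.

0.323 GPa

seawater: 1020 kg/m³ × 9.81 m/s² × 2040 m = 2.041×10^7 Pa = 0.02041 GPa
limestone: 2611 kg/m³ × 9.81 m/s² × 4550 m = 1.165×10^8 Pa = 0.1165 GPa
siltstone: 2578 kg/m³ × 9.81 m/s² × 3390 m = 8.573×10^7 Pa = 0.08573 GPa
andesite: 2660 kg/m³ × 9.81 m/s² × 3850 m = 1.005×10^8 Pa = 0.1005 GPa
Total = 0.02041 + 0.1165 + 0.08573 + 0.1005 = 0.32315 GPa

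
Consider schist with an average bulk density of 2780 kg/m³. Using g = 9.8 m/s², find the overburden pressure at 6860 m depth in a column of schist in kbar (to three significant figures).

schist: 2780 kg/m³ × 9.8 m/s² × 6860 m = 1.869×10^8 Pa = 1.869 kbar

1.87 kbar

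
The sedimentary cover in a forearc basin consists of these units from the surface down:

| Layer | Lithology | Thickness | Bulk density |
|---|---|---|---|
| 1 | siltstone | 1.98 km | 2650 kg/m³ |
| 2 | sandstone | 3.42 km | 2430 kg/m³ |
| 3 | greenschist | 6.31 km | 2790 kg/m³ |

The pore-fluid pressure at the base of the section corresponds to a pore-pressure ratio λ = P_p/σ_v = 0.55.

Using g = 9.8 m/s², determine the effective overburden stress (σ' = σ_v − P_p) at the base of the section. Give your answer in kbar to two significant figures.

Overburden (lithostatic) stress σ_v:
siltstone: 2650 kg/m³ × 9.8 m/s² × 1980 m = 5.142×10^7 Pa = 51.42 MPa
sandstone: 2430 kg/m³ × 9.8 m/s² × 3420 m = 8.144×10^7 Pa = 81.44 MPa
greenschist: 2790 kg/m³ × 9.8 m/s² × 6310 m = 1.725×10^8 Pa = 172.5 MPa
Total = 51.42 + 81.44 + 172.5 = 305.39 MPa
Pore pressure P_p = λ·σ_v = 0.55 × 305.4 MPa = 168.0 MPa
Effective stress σ' = σ_v − P_p = 305.4 − 168.0 = 137.43 MPa = 1.3743 kbar

1.4 kbar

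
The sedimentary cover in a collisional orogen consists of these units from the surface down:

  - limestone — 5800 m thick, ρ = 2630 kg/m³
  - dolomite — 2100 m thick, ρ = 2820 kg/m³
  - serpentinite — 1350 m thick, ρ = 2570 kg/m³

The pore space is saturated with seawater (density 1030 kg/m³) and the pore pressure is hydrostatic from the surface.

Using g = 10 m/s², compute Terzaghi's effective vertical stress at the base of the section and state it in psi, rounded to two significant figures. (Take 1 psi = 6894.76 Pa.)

22000 psi

Overburden (lithostatic) stress σ_v:
limestone: 2630 kg/m³ × 10 m/s² × 5800 m = 1.525×10^8 Pa = 152.5 MPa
dolomite: 2820 kg/m³ × 10 m/s² × 2100 m = 5.922×10^7 Pa = 59.22 MPa
serpentinite: 2570 kg/m³ × 10 m/s² × 1350 m = 3.470×10^7 Pa = 34.70 MPa
Total = 152.5 + 59.22 + 34.70 = 246.45 MPa
Pore pressure P_p = 1030 kg/m³ × 10 m/s² × 9250 m = 9.527×10^7 Pa = 95.28 MPa
Effective stress σ' = σ_v − P_p = 246.5 − 95.28 = 151.18 MPa = 21927 psi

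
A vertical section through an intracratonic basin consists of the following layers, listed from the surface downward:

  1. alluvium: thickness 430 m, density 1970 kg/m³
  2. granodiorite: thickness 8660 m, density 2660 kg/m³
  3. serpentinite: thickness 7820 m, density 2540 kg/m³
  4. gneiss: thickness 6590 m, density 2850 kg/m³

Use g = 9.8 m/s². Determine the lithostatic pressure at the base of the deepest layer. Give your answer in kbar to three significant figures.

6.13 kbar

alluvium: 1970 kg/m³ × 9.8 m/s² × 430 m = 8.302×10^6 Pa = 0.08302 kbar
granodiorite: 2660 kg/m³ × 9.8 m/s² × 8660 m = 2.257×10^8 Pa = 2.257 kbar
serpentinite: 2540 kg/m³ × 9.8 m/s² × 7820 m = 1.947×10^8 Pa = 1.947 kbar
gneiss: 2850 kg/m³ × 9.8 m/s² × 6590 m = 1.841×10^8 Pa = 1.841 kbar
Total = 0.08302 + 2.257 + 1.947 + 1.841 = 6.1276 kbar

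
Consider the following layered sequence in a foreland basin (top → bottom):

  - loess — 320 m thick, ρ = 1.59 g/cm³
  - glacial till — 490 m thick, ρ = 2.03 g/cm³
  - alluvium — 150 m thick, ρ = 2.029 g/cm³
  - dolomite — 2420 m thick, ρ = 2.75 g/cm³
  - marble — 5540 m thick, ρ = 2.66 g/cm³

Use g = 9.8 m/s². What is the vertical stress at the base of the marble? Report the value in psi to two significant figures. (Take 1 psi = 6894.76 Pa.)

loess: 1590 kg/m³ × 9.8 m/s² × 320 m = 4.986×10^6 Pa = 723.2 psi
glacial till: 2030 kg/m³ × 9.8 m/s² × 490 m = 9.748×10^6 Pa = 1414 psi
alluvium: 2029 kg/m³ × 9.8 m/s² × 150 m = 2.983×10^6 Pa = 432.6 psi
dolomite: 2750 kg/m³ × 9.8 m/s² × 2420 m = 6.522×10^7 Pa = 9459 psi
marble: 2660 kg/m³ × 9.8 m/s² × 5540 m = 1.444×10^8 Pa = 20946 psi
Total = 723.2 + 1414 + 432.6 + 9459 + 20946 = 32975 psi

33000 psi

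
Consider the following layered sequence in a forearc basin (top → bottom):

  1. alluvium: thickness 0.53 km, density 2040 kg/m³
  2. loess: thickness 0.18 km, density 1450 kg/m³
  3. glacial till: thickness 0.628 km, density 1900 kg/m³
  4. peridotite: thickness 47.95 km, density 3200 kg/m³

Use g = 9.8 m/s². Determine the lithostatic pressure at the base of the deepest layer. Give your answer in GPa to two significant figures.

alluvium: 2040 kg/m³ × 9.8 m/s² × 530 m = 1.060×10^7 Pa = 0.01060 GPa
loess: 1450 kg/m³ × 9.8 m/s² × 180 m = 2.558×10^6 Pa = 2.558×10^-3 GPa
glacial till: 1900 kg/m³ × 9.8 m/s² × 628 m = 1.169×10^7 Pa = 0.01169 GPa
peridotite: 3200 kg/m³ × 9.8 m/s² × 47950 m = 1.504×10^9 Pa = 1.504 GPa
Total = 0.01060 + 2.558×10^-3 + 0.01169 + 1.504 = 1.5286 GPa

1.5 GPa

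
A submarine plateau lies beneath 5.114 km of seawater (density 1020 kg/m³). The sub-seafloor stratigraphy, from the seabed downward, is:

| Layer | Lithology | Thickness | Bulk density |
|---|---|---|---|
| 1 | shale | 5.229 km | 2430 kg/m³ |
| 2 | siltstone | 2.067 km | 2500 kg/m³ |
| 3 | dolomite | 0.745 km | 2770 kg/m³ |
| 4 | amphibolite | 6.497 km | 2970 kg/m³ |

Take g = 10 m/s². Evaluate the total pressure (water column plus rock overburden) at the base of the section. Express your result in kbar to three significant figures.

seawater: 1020 kg/m³ × 10 m/s² × 5114 m = 5.216×10^7 Pa = 0.5216 kbar
shale: 2430 kg/m³ × 10 m/s² × 5229 m = 1.271×10^8 Pa = 1.271 kbar
siltstone: 2500 kg/m³ × 10 m/s² × 2067 m = 5.168×10^7 Pa = 0.5168 kbar
dolomite: 2770 kg/m³ × 10 m/s² × 745 m = 2.064×10^7 Pa = 0.2064 kbar
amphibolite: 2970 kg/m³ × 10 m/s² × 6497 m = 1.930×10^8 Pa = 1.930 kbar
Total = 0.5216 + 1.271 + 0.5168 + 0.2064 + 1.930 = 4.4450 kbar

4.44 kbar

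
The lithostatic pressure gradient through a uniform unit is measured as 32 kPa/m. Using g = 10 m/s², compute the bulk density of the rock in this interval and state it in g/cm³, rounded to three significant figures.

3.20 g/cm³

ρ = (dP/dz)/g = 32 kPa/m / 10 m/s² = 32000 Pa/m / 10 m/s² = 3200.0 kg/m³
= 3.200 g/cm³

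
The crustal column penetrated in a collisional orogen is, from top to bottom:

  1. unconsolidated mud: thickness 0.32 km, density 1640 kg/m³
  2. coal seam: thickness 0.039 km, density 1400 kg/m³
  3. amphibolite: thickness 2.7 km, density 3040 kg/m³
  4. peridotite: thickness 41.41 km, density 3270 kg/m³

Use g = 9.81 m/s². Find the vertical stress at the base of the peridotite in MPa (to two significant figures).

1400 MPa

unconsolidated mud: 1640 kg/m³ × 9.81 m/s² × 320 m = 5.148×10^6 Pa = 5.148 MPa
coal seam: 1400 kg/m³ × 9.81 m/s² × 39 m = 5.356×10^5 Pa = 0.5356 MPa
amphibolite: 3040 kg/m³ × 9.81 m/s² × 2700 m = 8.052×10^7 Pa = 80.52 MPa
peridotite: 3270 kg/m³ × 9.81 m/s² × 41410 m = 1.328×10^9 Pa = 1328 MPa
Total = 5.148 + 0.5356 + 80.52 + 1328 = 1414.6 MPa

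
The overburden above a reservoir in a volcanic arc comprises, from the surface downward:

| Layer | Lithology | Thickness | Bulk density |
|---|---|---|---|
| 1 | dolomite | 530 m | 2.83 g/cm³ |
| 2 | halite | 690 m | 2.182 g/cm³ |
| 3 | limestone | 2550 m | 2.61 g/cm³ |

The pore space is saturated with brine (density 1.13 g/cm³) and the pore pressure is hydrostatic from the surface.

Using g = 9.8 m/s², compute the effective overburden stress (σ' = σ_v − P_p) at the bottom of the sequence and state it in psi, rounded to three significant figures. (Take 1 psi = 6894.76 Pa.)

7680 psi

Overburden (lithostatic) stress σ_v:
dolomite: 2830 kg/m³ × 9.8 m/s² × 530 m = 1.470×10^7 Pa = 14.70 MPa
halite: 2182 kg/m³ × 9.8 m/s² × 690 m = 1.475×10^7 Pa = 14.75 MPa
limestone: 2610 kg/m³ × 9.8 m/s² × 2550 m = 6.522×10^7 Pa = 65.22 MPa
Total = 14.70 + 14.75 + 65.22 = 94.678 MPa
Pore pressure P_p = 1130 kg/m³ × 9.8 m/s² × 3770 m = 4.175×10^7 Pa = 41.75 MPa
Effective stress σ' = σ_v − P_p = 94.68 − 41.75 = 52.929 MPa = 7676.6 psi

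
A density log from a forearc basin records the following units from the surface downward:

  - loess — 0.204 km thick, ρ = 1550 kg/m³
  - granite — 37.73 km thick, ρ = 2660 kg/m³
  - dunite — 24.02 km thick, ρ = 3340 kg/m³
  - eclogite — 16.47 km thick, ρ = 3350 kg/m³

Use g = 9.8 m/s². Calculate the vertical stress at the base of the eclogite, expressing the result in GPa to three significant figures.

loess: 1550 kg/m³ × 9.8 m/s² × 204 m = 3.099×10^6 Pa = 3.099×10^-3 GPa
granite: 2660 kg/m³ × 9.8 m/s² × 37730 m = 9.835×10^8 Pa = 0.9835 GPa
dunite: 3340 kg/m³ × 9.8 m/s² × 24020 m = 7.862×10^8 Pa = 0.7862 GPa
eclogite: 3350 kg/m³ × 9.8 m/s² × 16470 m = 5.407×10^8 Pa = 0.5407 GPa
Total = 3.099×10^-3 + 0.9835 + 0.7862 + 0.5407 = 2.3136 GPa

2.31 GPa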